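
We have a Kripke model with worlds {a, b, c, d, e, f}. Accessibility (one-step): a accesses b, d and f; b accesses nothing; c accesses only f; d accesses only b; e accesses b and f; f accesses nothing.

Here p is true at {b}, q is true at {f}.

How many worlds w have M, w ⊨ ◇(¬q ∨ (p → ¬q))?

a: successors {b, d, f}; ¬q ∨ (p → ¬q) there: b:T, d:T, f:T. ✓
b: no successors, so ◇(¬q ∨ (p → ¬q)) fails. ✗
c: successors {f}; ¬q ∨ (p → ¬q) there: f:T. ✓
d: successors {b}; ¬q ∨ (p → ¬q) there: b:T. ✓
e: successors {b, f}; ¬q ∨ (p → ¬q) there: b:T, f:T. ✓
f: no successors, so ◇(¬q ∨ (p → ¬q)) fails. ✗
Satisfying worlds: {a, c, d, e}.

4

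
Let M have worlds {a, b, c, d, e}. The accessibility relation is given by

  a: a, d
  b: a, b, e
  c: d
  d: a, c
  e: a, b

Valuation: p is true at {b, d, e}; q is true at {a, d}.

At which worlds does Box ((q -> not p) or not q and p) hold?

a: successors {a, d}; (q -> not p) or not q and p there: a:T, d:F. ✗
b: successors {a, b, e}; (q -> not p) or not q and p there: a:T, b:T, e:T. ✓
c: successors {d}; (q -> not p) or not q and p there: d:F. ✗
d: successors {a, c}; (q -> not p) or not q and p there: a:T, c:T. ✓
e: successors {a, b}; (q -> not p) or not q and p there: a:T, b:T. ✓

{b, d, e}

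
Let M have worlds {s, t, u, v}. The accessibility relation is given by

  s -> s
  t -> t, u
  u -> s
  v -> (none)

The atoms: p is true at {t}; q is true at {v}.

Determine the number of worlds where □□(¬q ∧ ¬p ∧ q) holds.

s: successors {s}; □(¬q ∧ ¬p ∧ q) there: s:F. ✗
t: successors {t, u}; □(¬q ∧ ¬p ∧ q) there: t:F, u:F. ✗
u: successors {s}; □(¬q ∧ ¬p ∧ q) there: s:F. ✗
v: no successors, so □□(¬q ∧ ¬p ∧ q) holds vacuously. ✓
Satisfying worlds: {v}.

1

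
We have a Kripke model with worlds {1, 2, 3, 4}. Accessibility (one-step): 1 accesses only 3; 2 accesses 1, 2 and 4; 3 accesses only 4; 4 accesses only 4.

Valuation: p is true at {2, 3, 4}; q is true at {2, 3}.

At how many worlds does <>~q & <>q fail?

1: <>~q is F, <>q is T. ✗
2: <>~q is T, <>q is T. ✓
3: <>~q is T, <>q is F. ✗
4: <>~q is T, <>q is F. ✗
Satisfying worlds: {2}.
So <>~q & <>q fails at the other 3 worlds.

3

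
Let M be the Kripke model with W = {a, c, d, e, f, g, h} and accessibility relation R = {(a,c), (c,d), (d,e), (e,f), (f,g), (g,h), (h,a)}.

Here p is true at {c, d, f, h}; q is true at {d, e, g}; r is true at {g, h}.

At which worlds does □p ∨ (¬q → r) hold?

{a, c, d, e, g, h}

a: □p is T, ¬q → r is F. ✓
c: □p is T, ¬q → r is F. ✓
d: □p is F, ¬q → r is T. ✓
e: □p is T, ¬q → r is T. ✓
f: □p is F, ¬q → r is F. ✗
g: □p is T, ¬q → r is T. ✓
h: □p is F, ¬q → r is T. ✓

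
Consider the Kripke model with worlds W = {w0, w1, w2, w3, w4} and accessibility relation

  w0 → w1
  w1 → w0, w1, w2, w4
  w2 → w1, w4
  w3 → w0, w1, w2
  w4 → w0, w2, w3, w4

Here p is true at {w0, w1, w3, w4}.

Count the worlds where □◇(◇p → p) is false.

0

w0: successors {w1}; ◇(◇p → p) there: w1:T. ✓
w1: successors {w0, w1, w2, w4}; ◇(◇p → p) there: w0:T, w1:T, w2:T, w4:T. ✓
w2: successors {w1, w4}; ◇(◇p → p) there: w1:T, w4:T. ✓
w3: successors {w0, w1, w2}; ◇(◇p → p) there: w0:T, w1:T, w2:T. ✓
w4: successors {w0, w2, w3, w4}; ◇(◇p → p) there: w0:T, w2:T, w3:T, w4:T. ✓
Satisfying worlds: {w0, w1, w2, w3, w4}.
So □◇(◇p → p) fails at the other 0 worlds.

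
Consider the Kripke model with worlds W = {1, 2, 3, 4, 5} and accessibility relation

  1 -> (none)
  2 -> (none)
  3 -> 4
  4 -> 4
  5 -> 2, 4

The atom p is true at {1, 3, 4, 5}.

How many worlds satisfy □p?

1: no successors, so □p holds vacuously. ✓
2: no successors, so □p holds vacuously. ✓
3: successors {4}; p there: 4:T. ✓
4: successors {4}; p there: 4:T. ✓
5: successors {2, 4}; p there: 2:F, 4:T. ✗
Satisfying worlds: {1, 2, 3, 4}.

4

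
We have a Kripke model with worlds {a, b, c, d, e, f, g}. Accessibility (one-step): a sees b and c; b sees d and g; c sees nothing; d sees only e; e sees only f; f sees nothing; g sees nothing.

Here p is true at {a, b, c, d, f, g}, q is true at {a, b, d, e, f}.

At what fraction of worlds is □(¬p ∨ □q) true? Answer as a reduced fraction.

6/7

a: successors {b, c}; ¬p ∨ □q there: b:F, c:T. ✗
b: successors {d, g}; ¬p ∨ □q there: d:T, g:T. ✓
c: no successors, so □(¬p ∨ □q) holds vacuously. ✓
d: successors {e}; ¬p ∨ □q there: e:T. ✓
e: successors {f}; ¬p ∨ □q there: f:T. ✓
f: no successors, so □(¬p ∨ □q) holds vacuously. ✓
g: no successors, so □(¬p ∨ □q) holds vacuously. ✓
That's 6 of 7 worlds, so 6/7.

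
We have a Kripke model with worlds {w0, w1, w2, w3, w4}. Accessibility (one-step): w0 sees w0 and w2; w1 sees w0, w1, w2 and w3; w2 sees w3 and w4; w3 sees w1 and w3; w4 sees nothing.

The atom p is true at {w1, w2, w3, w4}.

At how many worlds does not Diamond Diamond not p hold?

w0: Diamond Diamond not p is T. ✗
w1: Diamond Diamond not p is T. ✗
w2: Diamond Diamond not p is F. ✓
w3: Diamond Diamond not p is T. ✗
w4: Diamond Diamond not p is F. ✓
Satisfying worlds: {w2, w4}.

2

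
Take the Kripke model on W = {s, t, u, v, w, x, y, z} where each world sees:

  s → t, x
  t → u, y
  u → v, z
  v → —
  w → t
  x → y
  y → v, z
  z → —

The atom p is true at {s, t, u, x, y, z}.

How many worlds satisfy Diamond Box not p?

2

s: successors {t, x}; Box not p there: t:F, x:F. ✗
t: successors {u, y}; Box not p there: u:F, y:F. ✗
u: successors {v, z}; Box not p there: v:T, z:T. ✓
v: no successors, so Diamond Box not p fails. ✗
w: successors {t}; Box not p there: t:F. ✗
x: successors {y}; Box not p there: y:F. ✗
y: successors {v, z}; Box not p there: v:T, z:T. ✓
z: no successors, so Diamond Box not p fails. ✗
Satisfying worlds: {u, y}.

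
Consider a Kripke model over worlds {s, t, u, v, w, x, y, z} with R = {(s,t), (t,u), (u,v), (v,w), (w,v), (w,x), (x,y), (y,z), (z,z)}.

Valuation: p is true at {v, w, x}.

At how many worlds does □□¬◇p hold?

3

s: successors {t}; □¬◇p there: t:F. ✗
t: successors {u}; □¬◇p there: u:F. ✗
u: successors {v}; □¬◇p there: v:F. ✗
v: successors {w}; □¬◇p there: w:F. ✗
w: successors {v, x}; □¬◇p there: v:F, x:T. ✗
x: successors {y}; □¬◇p there: y:T. ✓
y: successors {z}; □¬◇p there: z:T. ✓
z: successors {z}; □¬◇p there: z:T. ✓
Satisfying worlds: {x, y, z}.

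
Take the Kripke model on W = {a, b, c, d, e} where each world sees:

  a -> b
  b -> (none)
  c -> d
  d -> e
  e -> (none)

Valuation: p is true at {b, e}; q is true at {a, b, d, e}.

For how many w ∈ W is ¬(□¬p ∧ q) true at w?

3

a: □¬p ∧ q is F. ✓
b: □¬p ∧ q is T. ✗
c: □¬p ∧ q is F. ✓
d: □¬p ∧ q is F. ✓
e: □¬p ∧ q is T. ✗
Satisfying worlds: {a, c, d}.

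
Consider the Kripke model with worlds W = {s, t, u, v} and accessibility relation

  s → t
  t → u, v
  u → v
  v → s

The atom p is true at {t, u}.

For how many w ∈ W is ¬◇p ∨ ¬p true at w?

s: ¬◇p is F, ¬p is T. ✓
t: ¬◇p is F, ¬p is F. ✗
u: ¬◇p is T, ¬p is F. ✓
v: ¬◇p is T, ¬p is T. ✓
Satisfying worlds: {s, u, v}.

3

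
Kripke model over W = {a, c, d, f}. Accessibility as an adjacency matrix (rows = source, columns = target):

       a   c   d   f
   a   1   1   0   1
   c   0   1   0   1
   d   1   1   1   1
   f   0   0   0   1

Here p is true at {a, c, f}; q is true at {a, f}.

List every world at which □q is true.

{f}

a: successors {a, c, f}; q there: a:T, c:F, f:T. ✗
c: successors {c, f}; q there: c:F, f:T. ✗
d: successors {a, c, d, f}; q there: a:T, c:F, d:F, f:T. ✗
f: successors {f}; q there: f:T. ✓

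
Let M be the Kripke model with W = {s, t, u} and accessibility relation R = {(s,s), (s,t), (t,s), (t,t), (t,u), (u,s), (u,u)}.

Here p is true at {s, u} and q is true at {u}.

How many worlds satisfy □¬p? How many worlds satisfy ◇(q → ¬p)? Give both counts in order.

For □¬p:
s: successors {s, t}; ¬p there: s:F, t:T. ✗
t: successors {s, t, u}; ¬p there: s:F, t:T, u:F. ✗
u: successors {s, u}; ¬p there: s:F, u:F. ✗
— 0 worlds.
For ◇(q → ¬p):
s: successors {s, t}; q → ¬p there: s:T, t:T. ✓
t: successors {s, t, u}; q → ¬p there: s:T, t:T, u:F. ✓
u: successors {s, u}; q → ¬p there: s:T, u:F. ✓
— 3 worlds.

0 and 3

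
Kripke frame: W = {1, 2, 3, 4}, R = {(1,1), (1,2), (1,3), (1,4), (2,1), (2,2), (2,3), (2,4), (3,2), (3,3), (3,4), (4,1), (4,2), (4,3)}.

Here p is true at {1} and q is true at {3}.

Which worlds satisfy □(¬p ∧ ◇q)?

{3}

1: successors {1, 2, 3, 4}; ¬p ∧ ◇q there: 1:F, 2:T, 3:T, 4:T. ✗
2: successors {1, 2, 3, 4}; ¬p ∧ ◇q there: 1:F, 2:T, 3:T, 4:T. ✗
3: successors {2, 3, 4}; ¬p ∧ ◇q there: 2:T, 3:T, 4:T. ✓
4: successors {1, 2, 3}; ¬p ∧ ◇q there: 1:F, 2:T, 3:T. ✗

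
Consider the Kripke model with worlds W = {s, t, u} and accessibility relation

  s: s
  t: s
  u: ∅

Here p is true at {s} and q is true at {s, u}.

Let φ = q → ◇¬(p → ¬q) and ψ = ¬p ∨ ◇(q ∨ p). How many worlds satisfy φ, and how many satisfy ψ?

For q → ◇¬(p → ¬q):
s: q is T, ◇¬(p → ¬q) is T. ✓
t: q is F, ◇¬(p → ¬q) is T. ✓
u: q is T, ◇¬(p → ¬q) is F. ✗
— 2 worlds.
For ¬p ∨ ◇(q ∨ p):
s: ¬p is F, ◇(q ∨ p) is T. ✓
t: ¬p is T, ◇(q ∨ p) is T. ✓
u: ¬p is T, ◇(q ∨ p) is F. ✓
— 3 worlds.

2 and 3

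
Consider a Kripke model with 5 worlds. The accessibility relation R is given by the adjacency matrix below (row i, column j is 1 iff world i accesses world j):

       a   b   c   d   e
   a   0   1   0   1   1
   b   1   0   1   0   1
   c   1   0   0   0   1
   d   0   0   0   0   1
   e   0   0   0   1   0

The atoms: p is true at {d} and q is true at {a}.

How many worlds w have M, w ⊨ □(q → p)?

3

a: successors {b, d, e}; q → p there: b:T, d:T, e:T. ✓
b: successors {a, c, e}; q → p there: a:F, c:T, e:T. ✗
c: successors {a, e}; q → p there: a:F, e:T. ✗
d: successors {e}; q → p there: e:T. ✓
e: successors {d}; q → p there: d:T. ✓
Satisfying worlds: {a, d, e}.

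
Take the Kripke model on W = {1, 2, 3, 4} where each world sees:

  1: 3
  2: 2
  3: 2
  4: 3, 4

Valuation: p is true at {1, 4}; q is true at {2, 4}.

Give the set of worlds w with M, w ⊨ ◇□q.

1: successors {3}; □q there: 3:T. ✓
2: successors {2}; □q there: 2:T. ✓
3: successors {2}; □q there: 2:T. ✓
4: successors {3, 4}; □q there: 3:T, 4:F. ✓

{1, 2, 3, 4}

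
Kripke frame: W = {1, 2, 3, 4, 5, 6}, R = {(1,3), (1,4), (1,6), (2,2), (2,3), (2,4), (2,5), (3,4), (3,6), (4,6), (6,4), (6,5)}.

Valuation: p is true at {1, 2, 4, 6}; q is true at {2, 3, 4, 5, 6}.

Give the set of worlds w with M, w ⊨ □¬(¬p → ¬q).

{5}

1: successors {3, 4, 6}; ¬(¬p → ¬q) there: 3:T, 4:F, 6:F. ✗
2: successors {2, 3, 4, 5}; ¬(¬p → ¬q) there: 2:F, 3:T, 4:F, 5:T. ✗
3: successors {4, 6}; ¬(¬p → ¬q) there: 4:F, 6:F. ✗
4: successors {6}; ¬(¬p → ¬q) there: 6:F. ✗
5: no successors, so □¬(¬p → ¬q) holds vacuously. ✓
6: successors {4, 5}; ¬(¬p → ¬q) there: 4:F, 5:T. ✗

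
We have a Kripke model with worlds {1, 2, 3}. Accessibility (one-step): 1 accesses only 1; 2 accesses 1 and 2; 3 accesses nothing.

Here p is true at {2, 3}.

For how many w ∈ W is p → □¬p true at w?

2

1: p is F, □¬p is T. ✓
2: p is T, □¬p is F. ✗
3: p is T, □¬p is T. ✓
Satisfying worlds: {1, 3}.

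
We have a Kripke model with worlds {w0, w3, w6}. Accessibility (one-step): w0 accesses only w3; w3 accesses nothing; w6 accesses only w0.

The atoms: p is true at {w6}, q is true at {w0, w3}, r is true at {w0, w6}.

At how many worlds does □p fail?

2

w0: successors {w3}; p there: w3:F. ✗
w3: no successors, so □p holds vacuously. ✓
w6: successors {w0}; p there: w0:F. ✗
Satisfying worlds: {w3}.
So □p fails at the other 2 worlds.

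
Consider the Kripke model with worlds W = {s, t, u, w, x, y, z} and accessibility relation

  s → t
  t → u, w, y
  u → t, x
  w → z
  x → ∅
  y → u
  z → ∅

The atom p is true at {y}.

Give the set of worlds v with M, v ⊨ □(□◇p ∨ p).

{w, x, z}

s: successors {t}; □◇p ∨ p there: t:F. ✗
t: successors {u, w, y}; □◇p ∨ p there: u:F, w:F, y:T. ✗
u: successors {t, x}; □◇p ∨ p there: t:F, x:T. ✗
w: successors {z}; □◇p ∨ p there: z:T. ✓
x: no successors, so □(□◇p ∨ p) holds vacuously. ✓
y: successors {u}; □◇p ∨ p there: u:F. ✗
z: no successors, so □(□◇p ∨ p) holds vacuously. ✓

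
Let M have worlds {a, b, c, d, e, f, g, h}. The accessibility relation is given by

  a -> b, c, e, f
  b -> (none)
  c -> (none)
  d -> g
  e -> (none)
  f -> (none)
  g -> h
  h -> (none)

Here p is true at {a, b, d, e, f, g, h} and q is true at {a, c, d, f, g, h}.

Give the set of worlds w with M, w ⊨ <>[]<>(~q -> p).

{a, g}

a: successors {b, c, e, f}; []<>(~q -> p) there: b:T, c:T, e:T, f:T. ✓
b: no successors, so <>[]<>(~q -> p) fails. ✗
c: no successors, so <>[]<>(~q -> p) fails. ✗
d: successors {g}; []<>(~q -> p) there: g:F. ✗
e: no successors, so <>[]<>(~q -> p) fails. ✗
f: no successors, so <>[]<>(~q -> p) fails. ✗
g: successors {h}; []<>(~q -> p) there: h:T. ✓
h: no successors, so <>[]<>(~q -> p) fails. ✗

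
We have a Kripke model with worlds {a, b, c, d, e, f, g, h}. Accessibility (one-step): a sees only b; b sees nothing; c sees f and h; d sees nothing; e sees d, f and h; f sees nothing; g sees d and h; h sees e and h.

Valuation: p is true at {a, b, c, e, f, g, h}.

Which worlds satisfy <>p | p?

a: <>p is T, p is T. ✓
b: <>p is F, p is T. ✓
c: <>p is T, p is T. ✓
d: <>p is F, p is F. ✗
e: <>p is T, p is T. ✓
f: <>p is F, p is T. ✓
g: <>p is T, p is T. ✓
h: <>p is T, p is T. ✓

{a, b, c, e, f, g, h}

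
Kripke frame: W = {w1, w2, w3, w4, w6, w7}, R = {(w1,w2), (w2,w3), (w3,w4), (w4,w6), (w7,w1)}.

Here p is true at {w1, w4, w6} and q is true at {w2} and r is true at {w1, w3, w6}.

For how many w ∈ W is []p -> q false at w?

4

w1: []p is F, q is F. ✓
w2: []p is F, q is T. ✓
w3: []p is T, q is F. ✗
w4: []p is T, q is F. ✗
w6: []p is T, q is F. ✗
w7: []p is T, q is F. ✗
Satisfying worlds: {w1, w2}.
So []p -> q fails at the other 4 worlds.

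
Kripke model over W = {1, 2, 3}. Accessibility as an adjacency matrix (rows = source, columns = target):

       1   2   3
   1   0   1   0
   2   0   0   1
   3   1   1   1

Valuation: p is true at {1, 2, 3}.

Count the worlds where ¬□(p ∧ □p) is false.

3

1: □(p ∧ □p) is T. ✗
2: □(p ∧ □p) is T. ✗
3: □(p ∧ □p) is T. ✗
Satisfying worlds: ∅.
So ¬□(p ∧ □p) fails at the other 3 worlds.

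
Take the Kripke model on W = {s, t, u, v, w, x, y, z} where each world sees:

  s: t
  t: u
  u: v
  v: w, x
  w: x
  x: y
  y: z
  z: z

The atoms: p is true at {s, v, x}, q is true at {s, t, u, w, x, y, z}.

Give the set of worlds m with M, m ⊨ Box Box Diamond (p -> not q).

{s, t, v, w, x, y, z}

s: successors {t}; Box Diamond (p -> not q) there: t:T. ✓
t: successors {u}; Box Diamond (p -> not q) there: u:T. ✓
u: successors {v}; Box Diamond (p -> not q) there: v:F. ✗
v: successors {w, x}; Box Diamond (p -> not q) there: w:T, x:T. ✓
w: successors {x}; Box Diamond (p -> not q) there: x:T. ✓
x: successors {y}; Box Diamond (p -> not q) there: y:T. ✓
y: successors {z}; Box Diamond (p -> not q) there: z:T. ✓
z: successors {z}; Box Diamond (p -> not q) there: z:T. ✓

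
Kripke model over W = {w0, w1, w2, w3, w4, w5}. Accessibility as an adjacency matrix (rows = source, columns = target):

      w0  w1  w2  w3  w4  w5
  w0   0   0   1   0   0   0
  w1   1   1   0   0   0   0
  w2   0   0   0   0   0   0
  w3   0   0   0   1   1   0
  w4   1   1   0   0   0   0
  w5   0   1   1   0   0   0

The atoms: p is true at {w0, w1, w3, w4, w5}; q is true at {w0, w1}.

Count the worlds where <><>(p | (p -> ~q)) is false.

w0: successors {w2}; <>(p | (p -> ~q)) there: w2:F. ✗
w1: successors {w0, w1}; <>(p | (p -> ~q)) there: w0:T, w1:T. ✓
w2: no successors, so <><>(p | (p -> ~q)) fails. ✗
w3: successors {w3, w4}; <>(p | (p -> ~q)) there: w3:T, w4:T. ✓
w4: successors {w0, w1}; <>(p | (p -> ~q)) there: w0:T, w1:T. ✓
w5: successors {w1, w2}; <>(p | (p -> ~q)) there: w1:T, w2:F. ✓
Satisfying worlds: {w1, w3, w4, w5}.
So <><>(p | (p -> ~q)) fails at the other 2 worlds.

2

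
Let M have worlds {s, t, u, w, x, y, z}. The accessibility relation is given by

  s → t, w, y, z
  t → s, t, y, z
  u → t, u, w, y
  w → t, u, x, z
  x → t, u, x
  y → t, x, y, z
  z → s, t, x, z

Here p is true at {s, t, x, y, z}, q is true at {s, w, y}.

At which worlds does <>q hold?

s: successors {t, w, y, z}; q there: t:F, w:T, y:T, z:F. ✓
t: successors {s, t, y, z}; q there: s:T, t:F, y:T, z:F. ✓
u: successors {t, u, w, y}; q there: t:F, u:F, w:T, y:T. ✓
w: successors {t, u, x, z}; q there: t:F, u:F, x:F, z:F. ✗
x: successors {t, u, x}; q there: t:F, u:F, x:F. ✗
y: successors {t, x, y, z}; q there: t:F, x:F, y:T, z:F. ✓
z: successors {s, t, x, z}; q there: s:T, t:F, x:F, z:F. ✓

{s, t, u, y, z}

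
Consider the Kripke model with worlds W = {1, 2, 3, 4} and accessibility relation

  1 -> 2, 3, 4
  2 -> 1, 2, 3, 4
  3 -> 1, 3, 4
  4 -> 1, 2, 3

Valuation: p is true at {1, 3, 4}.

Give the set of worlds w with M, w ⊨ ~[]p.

1: []p is F. ✓
2: []p is F. ✓
3: []p is T. ✗
4: []p is F. ✓

{1, 2, 4}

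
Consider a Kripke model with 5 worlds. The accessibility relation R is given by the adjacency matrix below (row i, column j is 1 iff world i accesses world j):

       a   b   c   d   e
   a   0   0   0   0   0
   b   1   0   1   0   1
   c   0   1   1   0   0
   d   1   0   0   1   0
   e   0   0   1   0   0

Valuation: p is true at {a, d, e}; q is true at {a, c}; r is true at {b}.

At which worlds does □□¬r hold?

a: no successors, so □□¬r holds vacuously. ✓
b: successors {a, c, e}; □¬r there: a:T, c:F, e:T. ✗
c: successors {b, c}; □¬r there: b:T, c:F. ✗
d: successors {a, d}; □¬r there: a:T, d:T. ✓
e: successors {c}; □¬r there: c:F. ✗

{a, d}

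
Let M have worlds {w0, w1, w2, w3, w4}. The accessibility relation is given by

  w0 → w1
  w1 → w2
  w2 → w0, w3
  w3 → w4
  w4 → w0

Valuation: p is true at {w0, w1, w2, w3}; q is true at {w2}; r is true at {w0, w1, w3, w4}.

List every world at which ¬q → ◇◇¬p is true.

w0: ¬q is T, ◇◇¬p is F. ✗
w1: ¬q is T, ◇◇¬p is F. ✗
w2: ¬q is F, ◇◇¬p is T. ✓
w3: ¬q is T, ◇◇¬p is F. ✗
w4: ¬q is T, ◇◇¬p is F. ✗

{w2}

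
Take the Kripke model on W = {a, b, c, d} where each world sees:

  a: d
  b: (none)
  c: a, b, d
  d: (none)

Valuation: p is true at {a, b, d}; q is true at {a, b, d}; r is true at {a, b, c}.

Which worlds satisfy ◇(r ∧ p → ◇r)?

{a, c}

a: successors {d}; r ∧ p → ◇r there: d:T. ✓
b: no successors, so ◇(r ∧ p → ◇r) fails. ✗
c: successors {a, b, d}; r ∧ p → ◇r there: a:F, b:F, d:T. ✓
d: no successors, so ◇(r ∧ p → ◇r) fails. ✗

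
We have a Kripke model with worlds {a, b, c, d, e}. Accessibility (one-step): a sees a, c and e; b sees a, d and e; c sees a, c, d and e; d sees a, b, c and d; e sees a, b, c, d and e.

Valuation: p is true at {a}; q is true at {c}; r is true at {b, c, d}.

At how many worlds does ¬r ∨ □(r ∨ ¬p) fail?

3

a: ¬r is T, □(r ∨ ¬p) is F. ✓
b: ¬r is F, □(r ∨ ¬p) is F. ✗
c: ¬r is F, □(r ∨ ¬p) is F. ✗
d: ¬r is F, □(r ∨ ¬p) is F. ✗
e: ¬r is T, □(r ∨ ¬p) is F. ✓
Satisfying worlds: {a, e}.
So ¬r ∨ □(r ∨ ¬p) fails at the other 3 worlds.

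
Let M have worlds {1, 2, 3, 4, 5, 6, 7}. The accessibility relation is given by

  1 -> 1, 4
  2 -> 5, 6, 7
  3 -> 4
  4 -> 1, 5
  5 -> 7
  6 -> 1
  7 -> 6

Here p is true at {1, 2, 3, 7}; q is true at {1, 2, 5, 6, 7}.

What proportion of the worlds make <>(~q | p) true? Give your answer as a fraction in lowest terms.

1: successors {1, 4}; ~q | p there: 1:T, 4:T. ✓
2: successors {5, 6, 7}; ~q | p there: 5:F, 6:F, 7:T. ✓
3: successors {4}; ~q | p there: 4:T. ✓
4: successors {1, 5}; ~q | p there: 1:T, 5:F. ✓
5: successors {7}; ~q | p there: 7:T. ✓
6: successors {1}; ~q | p there: 1:T. ✓
7: successors {6}; ~q | p there: 6:F. ✗
That's 6 of 7 worlds, so 6/7.

6/7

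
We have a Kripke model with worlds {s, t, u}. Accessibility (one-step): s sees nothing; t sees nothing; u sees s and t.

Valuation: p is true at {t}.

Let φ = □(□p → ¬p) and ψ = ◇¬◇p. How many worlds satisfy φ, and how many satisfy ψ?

2 and 1

For □(□p → ¬p):
s: no successors, so □(□p → ¬p) holds vacuously. ✓
t: no successors, so □(□p → ¬p) holds vacuously. ✓
u: successors {s, t}; □p → ¬p there: s:T, t:F. ✗
— 2 worlds.
For ◇¬◇p:
s: no successors, so ◇¬◇p fails. ✗
t: no successors, so ◇¬◇p fails. ✗
u: successors {s, t}; ¬◇p there: s:T, t:T. ✓
— 1 world.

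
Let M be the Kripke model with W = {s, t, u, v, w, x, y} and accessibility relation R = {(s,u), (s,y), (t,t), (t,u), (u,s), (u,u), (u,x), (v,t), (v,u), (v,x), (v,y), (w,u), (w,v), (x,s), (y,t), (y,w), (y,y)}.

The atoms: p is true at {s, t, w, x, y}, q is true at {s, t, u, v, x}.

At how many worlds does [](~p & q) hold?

s: successors {u, y}; ~p & q there: u:T, y:F. ✗
t: successors {t, u}; ~p & q there: t:F, u:T. ✗
u: successors {s, u, x}; ~p & q there: s:F, u:T, x:F. ✗
v: successors {t, u, x, y}; ~p & q there: t:F, u:T, x:F, y:F. ✗
w: successors {u, v}; ~p & q there: u:T, v:T. ✓
x: successors {s}; ~p & q there: s:F. ✗
y: successors {t, w, y}; ~p & q there: t:F, w:F, y:F. ✗
Satisfying worlds: {w}.

1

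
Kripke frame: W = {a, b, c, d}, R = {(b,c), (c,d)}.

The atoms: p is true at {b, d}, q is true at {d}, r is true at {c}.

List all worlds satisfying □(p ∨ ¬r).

a: no successors, so □(p ∨ ¬r) holds vacuously. ✓
b: successors {c}; p ∨ ¬r there: c:F. ✗
c: successors {d}; p ∨ ¬r there: d:T. ✓
d: no successors, so □(p ∨ ¬r) holds vacuously. ✓

{a, c, d}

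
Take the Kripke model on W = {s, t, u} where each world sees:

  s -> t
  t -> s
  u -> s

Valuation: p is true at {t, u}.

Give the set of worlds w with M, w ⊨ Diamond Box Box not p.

{t, u}

s: successors {t}; Box Box not p there: t:F. ✗
t: successors {s}; Box Box not p there: s:T. ✓
u: successors {s}; Box Box not p there: s:T. ✓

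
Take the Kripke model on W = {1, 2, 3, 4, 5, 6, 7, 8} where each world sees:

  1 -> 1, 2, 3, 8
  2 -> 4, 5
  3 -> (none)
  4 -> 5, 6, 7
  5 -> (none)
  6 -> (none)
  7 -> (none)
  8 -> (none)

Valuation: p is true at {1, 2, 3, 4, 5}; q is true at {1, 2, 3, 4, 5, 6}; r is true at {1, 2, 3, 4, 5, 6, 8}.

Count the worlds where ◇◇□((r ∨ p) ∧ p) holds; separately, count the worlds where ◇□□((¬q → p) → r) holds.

For ◇◇□((r ∨ p) ∧ p):
1: successors {1, 2, 3, 8}; ◇□((r ∨ p) ∧ p) there: 1:T, 2:T, 3:F, 8:F. ✓
2: successors {4, 5}; ◇□((r ∨ p) ∧ p) there: 4:T, 5:F. ✓
3: no successors, so ◇◇□((r ∨ p) ∧ p) fails. ✗
4: successors {5, 6, 7}; ◇□((r ∨ p) ∧ p) there: 5:F, 6:F, 7:F. ✗
5: no successors, so ◇◇□((r ∨ p) ∧ p) fails. ✗
6: no successors, so ◇◇□((r ∨ p) ∧ p) fails. ✗
7: no successors, so ◇◇□((r ∨ p) ∧ p) fails. ✗
8: no successors, so ◇◇□((r ∨ p) ∧ p) fails. ✗
— 2 worlds.
For ◇□□((¬q → p) → r):
1: successors {1, 2, 3, 8}; □□((¬q → p) → r) there: 1:T, 2:T, 3:T, 8:T. ✓
2: successors {4, 5}; □□((¬q → p) → r) there: 4:T, 5:T. ✓
3: no successors, so ◇□□((¬q → p) → r) fails. ✗
4: successors {5, 6, 7}; □□((¬q → p) → r) there: 5:T, 6:T, 7:T. ✓
5: no successors, so ◇□□((¬q → p) → r) fails. ✗
6: no successors, so ◇□□((¬q → p) → r) fails. ✗
7: no successors, so ◇□□((¬q → p) → r) fails. ✗
8: no successors, so ◇□□((¬q → p) → r) fails. ✗
— 3 worlds.

2 and 3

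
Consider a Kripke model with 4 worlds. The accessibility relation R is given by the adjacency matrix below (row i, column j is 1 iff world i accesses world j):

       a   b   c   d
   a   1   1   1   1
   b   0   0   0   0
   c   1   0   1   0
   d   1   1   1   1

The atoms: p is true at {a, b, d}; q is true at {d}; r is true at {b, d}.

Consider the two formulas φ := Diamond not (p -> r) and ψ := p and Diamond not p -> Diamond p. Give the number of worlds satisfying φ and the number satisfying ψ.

3 and 4

For Diamond not (p -> r):
a: successors {a, b, c, d}; not (p -> r) there: a:T, b:F, c:F, d:F. ✓
b: no successors, so Diamond not (p -> r) fails. ✗
c: successors {a, c}; not (p -> r) there: a:T, c:F. ✓
d: successors {a, b, c, d}; not (p -> r) there: a:T, b:F, c:F, d:F. ✓
— 3 worlds.
For p and Diamond not p -> Diamond p:
a: p and Diamond not p is T, Diamond p is T. ✓
b: p and Diamond not p is F, Diamond p is F. ✓
c: p and Diamond not p is F, Diamond p is T. ✓
d: p and Diamond not p is T, Diamond p is T. ✓
— 4 worlds.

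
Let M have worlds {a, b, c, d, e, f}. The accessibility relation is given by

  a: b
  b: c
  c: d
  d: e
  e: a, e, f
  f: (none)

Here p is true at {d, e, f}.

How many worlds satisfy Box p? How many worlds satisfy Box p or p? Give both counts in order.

For Box p:
a: successors {b}; p there: b:F. ✗
b: successors {c}; p there: c:F. ✗
c: successors {d}; p there: d:T. ✓
d: successors {e}; p there: e:T. ✓
e: successors {a, e, f}; p there: a:F, e:T, f:T. ✗
f: no successors, so Box p holds vacuously. ✓
— 3 worlds.
For Box p or p:
a: Box p is F, p is F. ✗
b: Box p is F, p is F. ✗
c: Box p is T, p is F. ✓
d: Box p is T, p is T. ✓
e: Box p is F, p is T. ✓
f: Box p is T, p is T. ✓
— 4 worlds.

3 and 4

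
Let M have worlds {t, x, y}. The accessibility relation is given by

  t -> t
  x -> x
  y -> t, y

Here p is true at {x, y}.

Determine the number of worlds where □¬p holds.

t: successors {t}; ¬p there: t:T. ✓
x: successors {x}; ¬p there: x:F. ✗
y: successors {t, y}; ¬p there: t:T, y:F. ✗
Satisfying worlds: {t}.

1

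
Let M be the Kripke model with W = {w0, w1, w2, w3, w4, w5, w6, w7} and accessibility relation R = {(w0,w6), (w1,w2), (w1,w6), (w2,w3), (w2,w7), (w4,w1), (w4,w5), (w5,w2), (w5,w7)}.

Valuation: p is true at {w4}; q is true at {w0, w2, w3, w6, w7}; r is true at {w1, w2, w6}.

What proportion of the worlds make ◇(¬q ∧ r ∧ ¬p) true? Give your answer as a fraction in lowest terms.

w0: successors {w6}; ¬q ∧ r ∧ ¬p there: w6:F. ✗
w1: successors {w2, w6}; ¬q ∧ r ∧ ¬p there: w2:F, w6:F. ✗
w2: successors {w3, w7}; ¬q ∧ r ∧ ¬p there: w3:F, w7:F. ✗
w3: no successors, so ◇(¬q ∧ r ∧ ¬p) fails. ✗
w4: successors {w1, w5}; ¬q ∧ r ∧ ¬p there: w1:T, w5:F. ✓
w5: successors {w2, w7}; ¬q ∧ r ∧ ¬p there: w2:F, w7:F. ✗
w6: no successors, so ◇(¬q ∧ r ∧ ¬p) fails. ✗
w7: no successors, so ◇(¬q ∧ r ∧ ¬p) fails. ✗
That's 1 of 8 worlds, so 1/8.

1/8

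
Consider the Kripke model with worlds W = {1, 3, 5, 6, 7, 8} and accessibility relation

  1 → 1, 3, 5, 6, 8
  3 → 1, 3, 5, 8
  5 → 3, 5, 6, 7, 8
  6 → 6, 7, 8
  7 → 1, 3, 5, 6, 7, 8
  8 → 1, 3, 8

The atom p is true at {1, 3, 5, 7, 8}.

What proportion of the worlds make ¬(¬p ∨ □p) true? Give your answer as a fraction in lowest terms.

1/2

1: ¬p ∨ □p is F. ✓
3: ¬p ∨ □p is T. ✗
5: ¬p ∨ □p is F. ✓
6: ¬p ∨ □p is T. ✗
7: ¬p ∨ □p is F. ✓
8: ¬p ∨ □p is T. ✗
That's 3 of 6 worlds, so 3/6 = 1/2.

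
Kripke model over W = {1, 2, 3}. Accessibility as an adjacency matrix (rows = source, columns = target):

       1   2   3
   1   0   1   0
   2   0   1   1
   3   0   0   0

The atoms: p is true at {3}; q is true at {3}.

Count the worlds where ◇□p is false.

2

1: successors {2}; □p there: 2:F. ✗
2: successors {2, 3}; □p there: 2:F, 3:T. ✓
3: no successors, so ◇□p fails. ✗
Satisfying worlds: {2}.
So ◇□p fails at the other 2 worlds.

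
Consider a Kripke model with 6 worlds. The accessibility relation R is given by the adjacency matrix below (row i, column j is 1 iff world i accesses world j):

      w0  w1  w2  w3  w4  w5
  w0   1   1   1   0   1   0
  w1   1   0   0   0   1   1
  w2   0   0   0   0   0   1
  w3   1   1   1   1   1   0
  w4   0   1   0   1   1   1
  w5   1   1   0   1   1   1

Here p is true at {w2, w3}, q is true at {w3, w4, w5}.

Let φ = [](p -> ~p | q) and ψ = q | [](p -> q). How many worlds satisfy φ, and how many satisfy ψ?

For [](p -> ~p | q):
w0: successors {w0, w1, w2, w4}; p -> ~p | q there: w0:T, w1:T, w2:F, w4:T. ✗
w1: successors {w0, w4, w5}; p -> ~p | q there: w0:T, w4:T, w5:T. ✓
w2: successors {w5}; p -> ~p | q there: w5:T. ✓
w3: successors {w0, w1, w2, w3, w4}; p -> ~p | q there: w0:T, w1:T, w2:F, w3:T, w4:T. ✗
w4: successors {w1, w3, w4, w5}; p -> ~p | q there: w1:T, w3:T, w4:T, w5:T. ✓
w5: successors {w0, w1, w3, w4, w5}; p -> ~p | q there: w0:T, w1:T, w3:T, w4:T, w5:T. ✓
— 4 worlds.
For q | [](p -> q):
w0: q is F, [](p -> q) is F. ✗
w1: q is F, [](p -> q) is T. ✓
w2: q is F, [](p -> q) is T. ✓
w3: q is T, [](p -> q) is F. ✓
w4: q is T, [](p -> q) is T. ✓
w5: q is T, [](p -> q) is T. ✓
— 5 worlds.

4 and 5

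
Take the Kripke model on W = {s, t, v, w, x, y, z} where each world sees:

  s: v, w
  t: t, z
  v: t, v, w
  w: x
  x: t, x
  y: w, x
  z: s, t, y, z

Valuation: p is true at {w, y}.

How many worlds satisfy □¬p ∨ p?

4

s: □¬p is F, p is F. ✗
t: □¬p is T, p is F. ✓
v: □¬p is F, p is F. ✗
w: □¬p is T, p is T. ✓
x: □¬p is T, p is F. ✓
y: □¬p is F, p is T. ✓
z: □¬p is F, p is F. ✗
Satisfying worlds: {t, w, x, y}.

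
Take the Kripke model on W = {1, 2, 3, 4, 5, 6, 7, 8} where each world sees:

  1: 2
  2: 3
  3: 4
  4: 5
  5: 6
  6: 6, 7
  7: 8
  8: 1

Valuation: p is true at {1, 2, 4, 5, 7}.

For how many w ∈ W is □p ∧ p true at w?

2

1: □p is T, p is T. ✓
2: □p is F, p is T. ✗
3: □p is T, p is F. ✗
4: □p is T, p is T. ✓
5: □p is F, p is T. ✗
6: □p is F, p is F. ✗
7: □p is F, p is T. ✗
8: □p is T, p is F. ✗
Satisfying worlds: {1, 4}.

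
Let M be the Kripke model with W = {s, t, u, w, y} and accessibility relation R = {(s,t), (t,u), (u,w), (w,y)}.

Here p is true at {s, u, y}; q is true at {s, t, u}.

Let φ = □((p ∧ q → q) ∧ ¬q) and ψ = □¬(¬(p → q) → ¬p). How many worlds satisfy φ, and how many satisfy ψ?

3 and 2

For □((p ∧ q → q) ∧ ¬q):
s: successors {t}; (p ∧ q → q) ∧ ¬q there: t:F. ✗
t: successors {u}; (p ∧ q → q) ∧ ¬q there: u:F. ✗
u: successors {w}; (p ∧ q → q) ∧ ¬q there: w:T. ✓
w: successors {y}; (p ∧ q → q) ∧ ¬q there: y:T. ✓
y: no successors, so □((p ∧ q → q) ∧ ¬q) holds vacuously. ✓
— 3 worlds.
For □¬(¬(p → q) → ¬p):
s: successors {t}; ¬(¬(p → q) → ¬p) there: t:F. ✗
t: successors {u}; ¬(¬(p → q) → ¬p) there: u:F. ✗
u: successors {w}; ¬(¬(p → q) → ¬p) there: w:F. ✗
w: successors {y}; ¬(¬(p → q) → ¬p) there: y:T. ✓
y: no successors, so □¬(¬(p → q) → ¬p) holds vacuously. ✓
— 2 worlds.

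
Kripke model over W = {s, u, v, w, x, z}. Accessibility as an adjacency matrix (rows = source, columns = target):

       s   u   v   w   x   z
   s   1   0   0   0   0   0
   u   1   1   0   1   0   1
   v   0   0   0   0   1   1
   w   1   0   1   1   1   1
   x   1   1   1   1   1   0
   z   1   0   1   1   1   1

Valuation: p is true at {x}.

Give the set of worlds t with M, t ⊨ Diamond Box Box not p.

{s, u, w, x, z}

s: successors {s}; Box Box not p there: s:T. ✓
u: successors {s, u, w, z}; Box Box not p there: s:T, u:F, w:F, z:F. ✓
v: successors {x, z}; Box Box not p there: x:F, z:F. ✗
w: successors {s, v, w, x, z}; Box Box not p there: s:T, v:F, w:F, x:F, z:F. ✓
x: successors {s, u, v, w, x}; Box Box not p there: s:T, u:F, v:F, w:F, x:F. ✓
z: successors {s, v, w, x, z}; Box Box not p there: s:T, v:F, w:F, x:F, z:F. ✓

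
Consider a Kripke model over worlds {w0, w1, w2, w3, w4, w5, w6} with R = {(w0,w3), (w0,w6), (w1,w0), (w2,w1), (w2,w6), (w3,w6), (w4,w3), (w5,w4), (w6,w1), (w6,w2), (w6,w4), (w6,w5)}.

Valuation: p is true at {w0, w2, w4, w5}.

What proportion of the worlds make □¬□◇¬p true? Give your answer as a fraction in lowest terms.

1/7

w0: successors {w3, w6}; ¬□◇¬p there: w3:F, w6:T. ✗
w1: successors {w0}; ¬□◇¬p there: w0:F. ✗
w2: successors {w1, w6}; ¬□◇¬p there: w1:F, w6:T. ✗
w3: successors {w6}; ¬□◇¬p there: w6:T. ✓
w4: successors {w3}; ¬□◇¬p there: w3:F. ✗
w5: successors {w4}; ¬□◇¬p there: w4:F. ✗
w6: successors {w1, w2, w4, w5}; ¬□◇¬p there: w1:F, w2:T, w4:F, w5:F. ✗
That's 1 of 7 worlds, so 1/7.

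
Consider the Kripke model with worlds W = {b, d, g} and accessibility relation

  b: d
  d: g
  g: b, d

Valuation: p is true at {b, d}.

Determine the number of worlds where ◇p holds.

b: successors {d}; p there: d:T. ✓
d: successors {g}; p there: g:F. ✗
g: successors {b, d}; p there: b:T, d:T. ✓
Satisfying worlds: {b, g}.

2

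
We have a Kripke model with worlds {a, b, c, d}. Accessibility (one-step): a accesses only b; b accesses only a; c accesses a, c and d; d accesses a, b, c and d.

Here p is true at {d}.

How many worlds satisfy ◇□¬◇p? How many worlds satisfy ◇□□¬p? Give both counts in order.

For ◇□¬◇p:
a: successors {b}; □¬◇p there: b:T. ✓
b: successors {a}; □¬◇p there: a:T. ✓
c: successors {a, c, d}; □¬◇p there: a:T, c:F, d:F. ✓
d: successors {a, b, c, d}; □¬◇p there: a:T, b:T, c:F, d:F. ✓
— 4 worlds.
For ◇□□¬p:
a: successors {b}; □□¬p there: b:T. ✓
b: successors {a}; □□¬p there: a:T. ✓
c: successors {a, c, d}; □□¬p there: a:T, c:F, d:F. ✓
d: successors {a, b, c, d}; □□¬p there: a:T, b:T, c:F, d:F. ✓
— 4 worlds.

4 and 4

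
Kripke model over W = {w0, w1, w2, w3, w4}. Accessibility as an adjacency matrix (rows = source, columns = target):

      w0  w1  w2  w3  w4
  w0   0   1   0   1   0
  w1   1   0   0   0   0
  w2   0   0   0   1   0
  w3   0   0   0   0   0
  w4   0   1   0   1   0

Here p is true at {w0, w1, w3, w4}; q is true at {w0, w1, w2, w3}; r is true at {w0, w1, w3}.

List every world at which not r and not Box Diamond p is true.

w0: not r is F, not Box Diamond p is T. ✗
w1: not r is F, not Box Diamond p is F. ✗
w2: not r is T, not Box Diamond p is T. ✓
w3: not r is F, not Box Diamond p is F. ✗
w4: not r is T, not Box Diamond p is T. ✓

{w2, w4}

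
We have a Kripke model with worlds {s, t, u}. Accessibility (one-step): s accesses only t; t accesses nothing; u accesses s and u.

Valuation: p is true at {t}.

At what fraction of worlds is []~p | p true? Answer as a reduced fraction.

s: []~p is F, p is F. ✗
t: []~p is T, p is T. ✓
u: []~p is T, p is F. ✓
That's 2 of 3 worlds, so 2/3.

2/3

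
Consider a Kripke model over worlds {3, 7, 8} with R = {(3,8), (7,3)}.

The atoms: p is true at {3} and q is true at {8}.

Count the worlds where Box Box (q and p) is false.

1

3: successors {8}; Box (q and p) there: 8:T. ✓
7: successors {3}; Box (q and p) there: 3:F. ✗
8: no successors, so Box Box (q and p) holds vacuously. ✓
Satisfying worlds: {3, 8}.
So Box Box (q and p) fails at the other 1 world.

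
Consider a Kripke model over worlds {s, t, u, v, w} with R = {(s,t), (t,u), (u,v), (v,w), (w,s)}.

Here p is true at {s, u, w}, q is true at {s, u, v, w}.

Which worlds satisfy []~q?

{s}

s: successors {t}; ~q there: t:T. ✓
t: successors {u}; ~q there: u:F. ✗
u: successors {v}; ~q there: v:F. ✗
v: successors {w}; ~q there: w:F. ✗
w: successors {s}; ~q there: s:F. ✗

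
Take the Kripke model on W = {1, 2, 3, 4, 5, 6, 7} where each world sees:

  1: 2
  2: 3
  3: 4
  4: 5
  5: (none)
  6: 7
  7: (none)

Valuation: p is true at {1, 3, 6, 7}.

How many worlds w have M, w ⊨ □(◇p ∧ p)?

2

1: successors {2}; ◇p ∧ p there: 2:F. ✗
2: successors {3}; ◇p ∧ p there: 3:F. ✗
3: successors {4}; ◇p ∧ p there: 4:F. ✗
4: successors {5}; ◇p ∧ p there: 5:F. ✗
5: no successors, so □(◇p ∧ p) holds vacuously. ✓
6: successors {7}; ◇p ∧ p there: 7:F. ✗
7: no successors, so □(◇p ∧ p) holds vacuously. ✓
Satisfying worlds: {5, 7}.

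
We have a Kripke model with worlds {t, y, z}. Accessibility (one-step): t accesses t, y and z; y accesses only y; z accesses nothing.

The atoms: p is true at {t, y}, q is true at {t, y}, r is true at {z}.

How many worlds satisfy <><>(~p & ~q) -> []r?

t: <><>(~p & ~q) is T, []r is F. ✗
y: <><>(~p & ~q) is F, []r is F. ✓
z: <><>(~p & ~q) is F, []r is T. ✓
Satisfying worlds: {y, z}.

2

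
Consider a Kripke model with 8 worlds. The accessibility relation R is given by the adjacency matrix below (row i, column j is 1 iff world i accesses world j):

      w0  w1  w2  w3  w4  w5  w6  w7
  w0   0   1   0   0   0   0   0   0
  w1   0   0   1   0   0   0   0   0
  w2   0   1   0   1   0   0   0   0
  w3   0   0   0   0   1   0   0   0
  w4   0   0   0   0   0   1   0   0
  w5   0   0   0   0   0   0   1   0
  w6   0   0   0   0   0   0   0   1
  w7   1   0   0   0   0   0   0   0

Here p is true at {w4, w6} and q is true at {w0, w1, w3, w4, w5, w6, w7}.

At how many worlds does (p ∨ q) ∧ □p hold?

2

w0: p ∨ q is T, □p is F. ✗
w1: p ∨ q is T, □p is F. ✗
w2: p ∨ q is F, □p is F. ✗
w3: p ∨ q is T, □p is T. ✓
w4: p ∨ q is T, □p is F. ✗
w5: p ∨ q is T, □p is T. ✓
w6: p ∨ q is T, □p is F. ✗
w7: p ∨ q is T, □p is F. ✗
Satisfying worlds: {w3, w5}.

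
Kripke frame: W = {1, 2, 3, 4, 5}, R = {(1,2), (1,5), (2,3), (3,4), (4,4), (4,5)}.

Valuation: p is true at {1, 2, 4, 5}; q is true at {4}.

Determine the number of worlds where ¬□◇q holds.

1: □◇q is F. ✓
2: □◇q is T. ✗
3: □◇q is T. ✗
4: □◇q is F. ✓
5: □◇q is T. ✗
Satisfying worlds: {1, 4}.

2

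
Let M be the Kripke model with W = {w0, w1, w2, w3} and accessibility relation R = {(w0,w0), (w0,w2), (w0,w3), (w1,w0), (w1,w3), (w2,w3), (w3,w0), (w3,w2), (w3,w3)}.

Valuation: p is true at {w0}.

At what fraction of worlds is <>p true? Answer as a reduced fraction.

3/4

w0: successors {w0, w2, w3}; p there: w0:T, w2:F, w3:F. ✓
w1: successors {w0, w3}; p there: w0:T, w3:F. ✓
w2: successors {w3}; p there: w3:F. ✗
w3: successors {w0, w2, w3}; p there: w0:T, w2:F, w3:F. ✓
That's 3 of 4 worlds, so 3/4.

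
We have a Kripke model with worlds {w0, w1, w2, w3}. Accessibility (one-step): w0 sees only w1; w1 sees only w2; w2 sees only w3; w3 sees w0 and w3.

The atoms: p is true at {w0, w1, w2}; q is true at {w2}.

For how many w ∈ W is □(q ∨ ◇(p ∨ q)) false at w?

0

w0: successors {w1}; q ∨ ◇(p ∨ q) there: w1:T. ✓
w1: successors {w2}; q ∨ ◇(p ∨ q) there: w2:T. ✓
w2: successors {w3}; q ∨ ◇(p ∨ q) there: w3:T. ✓
w3: successors {w0, w3}; q ∨ ◇(p ∨ q) there: w0:T, w3:T. ✓
Satisfying worlds: {w0, w1, w2, w3}.
So □(q ∨ ◇(p ∨ q)) fails at the other 0 worlds.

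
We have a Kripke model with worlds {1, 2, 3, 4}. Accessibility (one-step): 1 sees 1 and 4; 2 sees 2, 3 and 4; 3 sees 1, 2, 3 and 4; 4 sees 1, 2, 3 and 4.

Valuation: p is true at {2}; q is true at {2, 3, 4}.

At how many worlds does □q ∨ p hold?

1: □q is F, p is F. ✗
2: □q is T, p is T. ✓
3: □q is F, p is F. ✗
4: □q is F, p is F. ✗
Satisfying worlds: {2}.

1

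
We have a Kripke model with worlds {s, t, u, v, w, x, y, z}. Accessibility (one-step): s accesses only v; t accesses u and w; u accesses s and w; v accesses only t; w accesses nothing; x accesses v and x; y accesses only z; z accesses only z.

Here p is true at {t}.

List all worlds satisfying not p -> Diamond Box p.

{s, t, u, x}

s: not p is T, Diamond Box p is T. ✓
t: not p is F, Diamond Box p is T. ✓
u: not p is T, Diamond Box p is T. ✓
v: not p is T, Diamond Box p is F. ✗
w: not p is T, Diamond Box p is F. ✗
x: not p is T, Diamond Box p is T. ✓
y: not p is T, Diamond Box p is F. ✗
z: not p is T, Diamond Box p is F. ✗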